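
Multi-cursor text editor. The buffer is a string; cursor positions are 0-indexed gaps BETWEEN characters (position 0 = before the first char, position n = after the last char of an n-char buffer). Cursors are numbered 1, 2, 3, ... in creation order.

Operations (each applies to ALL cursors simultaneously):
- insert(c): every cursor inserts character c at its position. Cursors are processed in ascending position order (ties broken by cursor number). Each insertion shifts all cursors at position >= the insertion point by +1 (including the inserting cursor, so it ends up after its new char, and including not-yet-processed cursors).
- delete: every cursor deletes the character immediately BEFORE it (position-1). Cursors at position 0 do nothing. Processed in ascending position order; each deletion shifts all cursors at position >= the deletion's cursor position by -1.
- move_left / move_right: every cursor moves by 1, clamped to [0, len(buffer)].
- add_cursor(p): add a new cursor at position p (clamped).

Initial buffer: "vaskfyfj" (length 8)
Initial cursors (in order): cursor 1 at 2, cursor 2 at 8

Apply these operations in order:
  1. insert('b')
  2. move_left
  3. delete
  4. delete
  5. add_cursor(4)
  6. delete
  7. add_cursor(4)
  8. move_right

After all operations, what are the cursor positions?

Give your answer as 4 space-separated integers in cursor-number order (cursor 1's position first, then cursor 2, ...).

After op 1 (insert('b')): buffer="vabskfyfjb" (len 10), cursors c1@3 c2@10, authorship ..1......2
After op 2 (move_left): buffer="vabskfyfjb" (len 10), cursors c1@2 c2@9, authorship ..1......2
After op 3 (delete): buffer="vbskfyfb" (len 8), cursors c1@1 c2@7, authorship .1.....2
After op 4 (delete): buffer="bskfyb" (len 6), cursors c1@0 c2@5, authorship 1....2
After op 5 (add_cursor(4)): buffer="bskfyb" (len 6), cursors c1@0 c3@4 c2@5, authorship 1....2
After op 6 (delete): buffer="bskb" (len 4), cursors c1@0 c2@3 c3@3, authorship 1..2
After op 7 (add_cursor(4)): buffer="bskb" (len 4), cursors c1@0 c2@3 c3@3 c4@4, authorship 1..2
After op 8 (move_right): buffer="bskb" (len 4), cursors c1@1 c2@4 c3@4 c4@4, authorship 1..2

Answer: 1 4 4 4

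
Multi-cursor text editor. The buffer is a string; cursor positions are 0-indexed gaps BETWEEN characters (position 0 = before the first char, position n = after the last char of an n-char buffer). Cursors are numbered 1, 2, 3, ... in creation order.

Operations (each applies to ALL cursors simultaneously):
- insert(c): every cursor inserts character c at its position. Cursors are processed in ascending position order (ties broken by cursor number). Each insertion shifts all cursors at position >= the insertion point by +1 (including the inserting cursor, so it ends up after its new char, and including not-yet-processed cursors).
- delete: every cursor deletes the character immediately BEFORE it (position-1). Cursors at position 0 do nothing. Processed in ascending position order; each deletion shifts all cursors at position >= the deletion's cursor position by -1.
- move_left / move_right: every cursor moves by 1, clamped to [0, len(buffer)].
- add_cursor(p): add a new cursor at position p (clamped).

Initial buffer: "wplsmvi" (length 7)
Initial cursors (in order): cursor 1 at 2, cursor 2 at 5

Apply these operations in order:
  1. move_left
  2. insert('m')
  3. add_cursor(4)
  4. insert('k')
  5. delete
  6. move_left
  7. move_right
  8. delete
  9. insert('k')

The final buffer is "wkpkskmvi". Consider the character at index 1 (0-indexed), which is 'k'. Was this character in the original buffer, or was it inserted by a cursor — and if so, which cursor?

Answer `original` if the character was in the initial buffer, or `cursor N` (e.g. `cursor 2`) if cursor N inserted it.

Answer: cursor 1

Derivation:
After op 1 (move_left): buffer="wplsmvi" (len 7), cursors c1@1 c2@4, authorship .......
After op 2 (insert('m')): buffer="wmplsmmvi" (len 9), cursors c1@2 c2@6, authorship .1...2...
After op 3 (add_cursor(4)): buffer="wmplsmmvi" (len 9), cursors c1@2 c3@4 c2@6, authorship .1...2...
After op 4 (insert('k')): buffer="wmkplksmkmvi" (len 12), cursors c1@3 c3@6 c2@9, authorship .11..3.22...
After op 5 (delete): buffer="wmplsmmvi" (len 9), cursors c1@2 c3@4 c2@6, authorship .1...2...
After op 6 (move_left): buffer="wmplsmmvi" (len 9), cursors c1@1 c3@3 c2@5, authorship .1...2...
After op 7 (move_right): buffer="wmplsmmvi" (len 9), cursors c1@2 c3@4 c2@6, authorship .1...2...
After op 8 (delete): buffer="wpsmvi" (len 6), cursors c1@1 c3@2 c2@3, authorship ......
After op 9 (insert('k')): buffer="wkpkskmvi" (len 9), cursors c1@2 c3@4 c2@6, authorship .1.3.2...
Authorship (.=original, N=cursor N): . 1 . 3 . 2 . . .
Index 1: author = 1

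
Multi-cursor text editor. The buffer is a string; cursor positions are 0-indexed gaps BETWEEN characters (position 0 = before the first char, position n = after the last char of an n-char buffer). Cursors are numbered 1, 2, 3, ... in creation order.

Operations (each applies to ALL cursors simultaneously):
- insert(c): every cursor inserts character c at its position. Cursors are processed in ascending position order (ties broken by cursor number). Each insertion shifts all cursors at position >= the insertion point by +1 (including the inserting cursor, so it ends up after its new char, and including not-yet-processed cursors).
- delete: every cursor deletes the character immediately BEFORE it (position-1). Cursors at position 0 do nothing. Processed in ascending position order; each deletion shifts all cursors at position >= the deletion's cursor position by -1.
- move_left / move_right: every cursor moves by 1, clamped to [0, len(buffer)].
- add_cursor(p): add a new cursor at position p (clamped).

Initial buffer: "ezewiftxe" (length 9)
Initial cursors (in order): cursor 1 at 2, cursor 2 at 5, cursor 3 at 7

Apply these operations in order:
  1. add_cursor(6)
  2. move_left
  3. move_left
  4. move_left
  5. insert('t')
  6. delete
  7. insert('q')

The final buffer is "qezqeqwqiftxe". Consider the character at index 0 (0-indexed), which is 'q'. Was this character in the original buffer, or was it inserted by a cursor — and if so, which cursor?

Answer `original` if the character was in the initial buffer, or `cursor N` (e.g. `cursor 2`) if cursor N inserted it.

After op 1 (add_cursor(6)): buffer="ezewiftxe" (len 9), cursors c1@2 c2@5 c4@6 c3@7, authorship .........
After op 2 (move_left): buffer="ezewiftxe" (len 9), cursors c1@1 c2@4 c4@5 c3@6, authorship .........
After op 3 (move_left): buffer="ezewiftxe" (len 9), cursors c1@0 c2@3 c4@4 c3@5, authorship .........
After op 4 (move_left): buffer="ezewiftxe" (len 9), cursors c1@0 c2@2 c4@3 c3@4, authorship .........
After op 5 (insert('t')): buffer="teztetwtiftxe" (len 13), cursors c1@1 c2@4 c4@6 c3@8, authorship 1..2.4.3.....
After op 6 (delete): buffer="ezewiftxe" (len 9), cursors c1@0 c2@2 c4@3 c3@4, authorship .........
After op 7 (insert('q')): buffer="qezqeqwqiftxe" (len 13), cursors c1@1 c2@4 c4@6 c3@8, authorship 1..2.4.3.....
Authorship (.=original, N=cursor N): 1 . . 2 . 4 . 3 . . . . .
Index 0: author = 1

Answer: cursor 1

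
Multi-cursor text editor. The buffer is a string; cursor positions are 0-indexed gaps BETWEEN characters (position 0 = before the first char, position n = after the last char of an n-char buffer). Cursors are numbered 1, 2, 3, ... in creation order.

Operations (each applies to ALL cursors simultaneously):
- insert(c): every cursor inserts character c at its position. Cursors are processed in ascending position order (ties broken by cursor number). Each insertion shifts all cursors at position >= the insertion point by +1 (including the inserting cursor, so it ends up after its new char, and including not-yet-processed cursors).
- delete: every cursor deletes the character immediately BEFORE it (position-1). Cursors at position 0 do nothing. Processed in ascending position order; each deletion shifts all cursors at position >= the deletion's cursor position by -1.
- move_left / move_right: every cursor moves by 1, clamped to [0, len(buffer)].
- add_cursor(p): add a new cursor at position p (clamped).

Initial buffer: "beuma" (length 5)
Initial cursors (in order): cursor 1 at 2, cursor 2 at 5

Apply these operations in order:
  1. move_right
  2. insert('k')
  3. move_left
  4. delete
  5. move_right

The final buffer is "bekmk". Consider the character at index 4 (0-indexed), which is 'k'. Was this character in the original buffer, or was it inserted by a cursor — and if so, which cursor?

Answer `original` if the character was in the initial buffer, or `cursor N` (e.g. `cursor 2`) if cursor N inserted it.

After op 1 (move_right): buffer="beuma" (len 5), cursors c1@3 c2@5, authorship .....
After op 2 (insert('k')): buffer="beukmak" (len 7), cursors c1@4 c2@7, authorship ...1..2
After op 3 (move_left): buffer="beukmak" (len 7), cursors c1@3 c2@6, authorship ...1..2
After op 4 (delete): buffer="bekmk" (len 5), cursors c1@2 c2@4, authorship ..1.2
After op 5 (move_right): buffer="bekmk" (len 5), cursors c1@3 c2@5, authorship ..1.2
Authorship (.=original, N=cursor N): . . 1 . 2
Index 4: author = 2

Answer: cursor 2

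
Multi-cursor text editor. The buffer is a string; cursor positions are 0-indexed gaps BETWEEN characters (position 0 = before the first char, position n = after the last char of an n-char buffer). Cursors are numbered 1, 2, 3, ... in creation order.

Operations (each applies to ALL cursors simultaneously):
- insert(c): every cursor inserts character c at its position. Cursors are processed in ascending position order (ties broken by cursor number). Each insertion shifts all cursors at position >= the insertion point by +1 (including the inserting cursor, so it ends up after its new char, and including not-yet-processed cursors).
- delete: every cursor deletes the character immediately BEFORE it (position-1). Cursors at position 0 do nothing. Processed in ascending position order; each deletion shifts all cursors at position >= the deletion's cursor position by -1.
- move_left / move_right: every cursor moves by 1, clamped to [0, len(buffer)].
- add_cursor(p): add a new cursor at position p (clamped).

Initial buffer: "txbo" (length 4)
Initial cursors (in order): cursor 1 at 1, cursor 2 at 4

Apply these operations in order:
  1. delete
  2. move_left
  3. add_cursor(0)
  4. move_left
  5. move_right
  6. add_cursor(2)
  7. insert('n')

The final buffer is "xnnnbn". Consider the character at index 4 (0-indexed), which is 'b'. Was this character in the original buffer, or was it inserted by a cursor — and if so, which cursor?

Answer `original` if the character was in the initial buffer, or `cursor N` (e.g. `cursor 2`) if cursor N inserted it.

Answer: original

Derivation:
After op 1 (delete): buffer="xb" (len 2), cursors c1@0 c2@2, authorship ..
After op 2 (move_left): buffer="xb" (len 2), cursors c1@0 c2@1, authorship ..
After op 3 (add_cursor(0)): buffer="xb" (len 2), cursors c1@0 c3@0 c2@1, authorship ..
After op 4 (move_left): buffer="xb" (len 2), cursors c1@0 c2@0 c3@0, authorship ..
After op 5 (move_right): buffer="xb" (len 2), cursors c1@1 c2@1 c3@1, authorship ..
After op 6 (add_cursor(2)): buffer="xb" (len 2), cursors c1@1 c2@1 c3@1 c4@2, authorship ..
After op 7 (insert('n')): buffer="xnnnbn" (len 6), cursors c1@4 c2@4 c3@4 c4@6, authorship .123.4
Authorship (.=original, N=cursor N): . 1 2 3 . 4
Index 4: author = original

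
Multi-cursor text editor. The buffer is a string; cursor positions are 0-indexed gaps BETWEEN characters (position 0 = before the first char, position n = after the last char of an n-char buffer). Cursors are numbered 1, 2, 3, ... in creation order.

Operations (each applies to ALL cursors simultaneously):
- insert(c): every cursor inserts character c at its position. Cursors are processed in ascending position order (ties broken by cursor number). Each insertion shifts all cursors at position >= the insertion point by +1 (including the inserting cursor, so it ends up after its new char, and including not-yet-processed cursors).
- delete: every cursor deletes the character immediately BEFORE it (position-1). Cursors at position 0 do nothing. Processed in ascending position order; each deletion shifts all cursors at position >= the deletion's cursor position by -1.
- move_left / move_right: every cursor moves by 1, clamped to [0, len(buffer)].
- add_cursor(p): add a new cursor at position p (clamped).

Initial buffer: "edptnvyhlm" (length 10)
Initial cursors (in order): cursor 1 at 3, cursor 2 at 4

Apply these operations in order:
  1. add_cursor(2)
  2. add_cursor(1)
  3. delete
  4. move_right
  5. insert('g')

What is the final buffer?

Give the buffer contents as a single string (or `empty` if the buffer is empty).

After op 1 (add_cursor(2)): buffer="edptnvyhlm" (len 10), cursors c3@2 c1@3 c2@4, authorship ..........
After op 2 (add_cursor(1)): buffer="edptnvyhlm" (len 10), cursors c4@1 c3@2 c1@3 c2@4, authorship ..........
After op 3 (delete): buffer="nvyhlm" (len 6), cursors c1@0 c2@0 c3@0 c4@0, authorship ......
After op 4 (move_right): buffer="nvyhlm" (len 6), cursors c1@1 c2@1 c3@1 c4@1, authorship ......
After op 5 (insert('g')): buffer="nggggvyhlm" (len 10), cursors c1@5 c2@5 c3@5 c4@5, authorship .1234.....

Answer: nggggvyhlm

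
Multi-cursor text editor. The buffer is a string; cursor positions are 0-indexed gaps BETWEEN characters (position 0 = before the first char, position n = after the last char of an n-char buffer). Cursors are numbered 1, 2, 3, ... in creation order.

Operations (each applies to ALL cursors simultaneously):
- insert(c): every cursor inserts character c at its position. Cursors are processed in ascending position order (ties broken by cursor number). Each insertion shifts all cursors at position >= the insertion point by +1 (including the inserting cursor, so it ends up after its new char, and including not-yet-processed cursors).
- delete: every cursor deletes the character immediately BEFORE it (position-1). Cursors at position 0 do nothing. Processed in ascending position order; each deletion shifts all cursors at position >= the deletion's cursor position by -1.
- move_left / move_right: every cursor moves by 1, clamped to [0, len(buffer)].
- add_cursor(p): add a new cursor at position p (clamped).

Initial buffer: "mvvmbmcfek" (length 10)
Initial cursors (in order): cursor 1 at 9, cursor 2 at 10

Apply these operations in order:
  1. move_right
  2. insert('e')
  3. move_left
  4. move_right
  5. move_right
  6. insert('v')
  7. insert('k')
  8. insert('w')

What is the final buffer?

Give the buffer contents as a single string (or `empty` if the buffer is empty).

Answer: mvvmbmcfekeevvkkww

Derivation:
After op 1 (move_right): buffer="mvvmbmcfek" (len 10), cursors c1@10 c2@10, authorship ..........
After op 2 (insert('e')): buffer="mvvmbmcfekee" (len 12), cursors c1@12 c2@12, authorship ..........12
After op 3 (move_left): buffer="mvvmbmcfekee" (len 12), cursors c1@11 c2@11, authorship ..........12
After op 4 (move_right): buffer="mvvmbmcfekee" (len 12), cursors c1@12 c2@12, authorship ..........12
After op 5 (move_right): buffer="mvvmbmcfekee" (len 12), cursors c1@12 c2@12, authorship ..........12
After op 6 (insert('v')): buffer="mvvmbmcfekeevv" (len 14), cursors c1@14 c2@14, authorship ..........1212
After op 7 (insert('k')): buffer="mvvmbmcfekeevvkk" (len 16), cursors c1@16 c2@16, authorship ..........121212
After op 8 (insert('w')): buffer="mvvmbmcfekeevvkkww" (len 18), cursors c1@18 c2@18, authorship ..........12121212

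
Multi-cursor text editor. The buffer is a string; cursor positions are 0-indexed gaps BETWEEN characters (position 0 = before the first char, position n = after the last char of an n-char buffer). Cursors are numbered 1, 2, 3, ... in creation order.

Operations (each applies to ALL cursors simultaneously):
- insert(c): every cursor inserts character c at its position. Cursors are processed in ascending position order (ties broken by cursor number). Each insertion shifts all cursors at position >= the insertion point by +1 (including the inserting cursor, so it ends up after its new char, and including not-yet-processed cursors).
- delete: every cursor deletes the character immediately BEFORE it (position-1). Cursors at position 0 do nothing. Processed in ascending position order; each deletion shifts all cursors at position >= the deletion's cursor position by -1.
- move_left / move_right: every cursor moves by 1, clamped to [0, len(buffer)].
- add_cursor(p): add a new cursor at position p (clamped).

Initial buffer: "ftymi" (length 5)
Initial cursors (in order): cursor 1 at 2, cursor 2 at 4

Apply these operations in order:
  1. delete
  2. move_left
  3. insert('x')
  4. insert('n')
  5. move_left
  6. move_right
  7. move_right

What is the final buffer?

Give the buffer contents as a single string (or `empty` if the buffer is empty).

After op 1 (delete): buffer="fyi" (len 3), cursors c1@1 c2@2, authorship ...
After op 2 (move_left): buffer="fyi" (len 3), cursors c1@0 c2@1, authorship ...
After op 3 (insert('x')): buffer="xfxyi" (len 5), cursors c1@1 c2@3, authorship 1.2..
After op 4 (insert('n')): buffer="xnfxnyi" (len 7), cursors c1@2 c2@5, authorship 11.22..
After op 5 (move_left): buffer="xnfxnyi" (len 7), cursors c1@1 c2@4, authorship 11.22..
After op 6 (move_right): buffer="xnfxnyi" (len 7), cursors c1@2 c2@5, authorship 11.22..
After op 7 (move_right): buffer="xnfxnyi" (len 7), cursors c1@3 c2@6, authorship 11.22..

Answer: xnfxnyi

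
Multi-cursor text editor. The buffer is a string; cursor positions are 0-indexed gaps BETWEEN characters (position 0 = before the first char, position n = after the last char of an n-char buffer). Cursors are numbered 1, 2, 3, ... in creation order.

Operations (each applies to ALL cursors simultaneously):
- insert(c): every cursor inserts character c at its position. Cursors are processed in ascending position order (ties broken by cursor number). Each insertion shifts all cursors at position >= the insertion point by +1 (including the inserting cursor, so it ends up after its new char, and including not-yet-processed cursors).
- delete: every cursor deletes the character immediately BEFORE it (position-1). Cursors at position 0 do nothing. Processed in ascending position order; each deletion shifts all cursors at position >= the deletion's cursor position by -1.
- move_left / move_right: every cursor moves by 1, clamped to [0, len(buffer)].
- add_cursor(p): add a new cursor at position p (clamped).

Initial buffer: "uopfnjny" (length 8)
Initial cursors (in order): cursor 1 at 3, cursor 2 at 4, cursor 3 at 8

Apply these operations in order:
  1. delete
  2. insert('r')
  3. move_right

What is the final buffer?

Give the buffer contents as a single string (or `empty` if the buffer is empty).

Answer: uorrnjnr

Derivation:
After op 1 (delete): buffer="uonjn" (len 5), cursors c1@2 c2@2 c3@5, authorship .....
After op 2 (insert('r')): buffer="uorrnjnr" (len 8), cursors c1@4 c2@4 c3@8, authorship ..12...3
After op 3 (move_right): buffer="uorrnjnr" (len 8), cursors c1@5 c2@5 c3@8, authorship ..12...3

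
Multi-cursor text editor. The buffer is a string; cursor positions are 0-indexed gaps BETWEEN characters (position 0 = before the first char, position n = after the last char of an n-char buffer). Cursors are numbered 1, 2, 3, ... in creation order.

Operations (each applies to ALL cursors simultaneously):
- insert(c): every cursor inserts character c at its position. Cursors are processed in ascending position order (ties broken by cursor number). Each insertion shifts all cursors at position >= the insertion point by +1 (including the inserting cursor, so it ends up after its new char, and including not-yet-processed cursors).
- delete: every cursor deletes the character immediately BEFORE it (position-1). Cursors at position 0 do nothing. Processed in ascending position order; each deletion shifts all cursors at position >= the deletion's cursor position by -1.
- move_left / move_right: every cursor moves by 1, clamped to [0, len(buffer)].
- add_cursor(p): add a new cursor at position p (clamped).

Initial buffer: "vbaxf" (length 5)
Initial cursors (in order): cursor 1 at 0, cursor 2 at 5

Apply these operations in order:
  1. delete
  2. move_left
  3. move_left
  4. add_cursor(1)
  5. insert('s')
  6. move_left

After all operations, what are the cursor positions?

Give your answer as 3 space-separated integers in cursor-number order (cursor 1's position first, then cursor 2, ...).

Answer: 0 4 2

Derivation:
After op 1 (delete): buffer="vbax" (len 4), cursors c1@0 c2@4, authorship ....
After op 2 (move_left): buffer="vbax" (len 4), cursors c1@0 c2@3, authorship ....
After op 3 (move_left): buffer="vbax" (len 4), cursors c1@0 c2@2, authorship ....
After op 4 (add_cursor(1)): buffer="vbax" (len 4), cursors c1@0 c3@1 c2@2, authorship ....
After op 5 (insert('s')): buffer="svsbsax" (len 7), cursors c1@1 c3@3 c2@5, authorship 1.3.2..
After op 6 (move_left): buffer="svsbsax" (len 7), cursors c1@0 c3@2 c2@4, authorship 1.3.2..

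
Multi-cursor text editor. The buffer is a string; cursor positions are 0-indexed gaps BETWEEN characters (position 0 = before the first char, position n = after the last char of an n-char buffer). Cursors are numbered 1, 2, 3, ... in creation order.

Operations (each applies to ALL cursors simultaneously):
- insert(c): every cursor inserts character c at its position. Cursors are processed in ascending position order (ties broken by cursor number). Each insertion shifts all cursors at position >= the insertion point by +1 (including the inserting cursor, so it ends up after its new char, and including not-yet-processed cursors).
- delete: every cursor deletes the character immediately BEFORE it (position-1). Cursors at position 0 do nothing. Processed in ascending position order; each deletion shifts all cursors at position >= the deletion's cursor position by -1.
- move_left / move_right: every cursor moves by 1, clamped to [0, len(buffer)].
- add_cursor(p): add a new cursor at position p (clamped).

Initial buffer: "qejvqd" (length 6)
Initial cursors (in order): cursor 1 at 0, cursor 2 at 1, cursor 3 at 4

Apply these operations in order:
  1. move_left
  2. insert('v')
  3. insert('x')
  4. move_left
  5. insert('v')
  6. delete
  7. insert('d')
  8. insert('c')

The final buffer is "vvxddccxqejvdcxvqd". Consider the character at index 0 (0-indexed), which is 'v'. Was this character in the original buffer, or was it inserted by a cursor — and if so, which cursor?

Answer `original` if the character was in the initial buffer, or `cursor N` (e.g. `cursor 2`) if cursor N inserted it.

Answer: cursor 1

Derivation:
After op 1 (move_left): buffer="qejvqd" (len 6), cursors c1@0 c2@0 c3@3, authorship ......
After op 2 (insert('v')): buffer="vvqejvvqd" (len 9), cursors c1@2 c2@2 c3@6, authorship 12...3...
After op 3 (insert('x')): buffer="vvxxqejvxvqd" (len 12), cursors c1@4 c2@4 c3@9, authorship 1212...33...
After op 4 (move_left): buffer="vvxxqejvxvqd" (len 12), cursors c1@3 c2@3 c3@8, authorship 1212...33...
After op 5 (insert('v')): buffer="vvxvvxqejvvxvqd" (len 15), cursors c1@5 c2@5 c3@11, authorship 121122...333...
After op 6 (delete): buffer="vvxxqejvxvqd" (len 12), cursors c1@3 c2@3 c3@8, authorship 1212...33...
After op 7 (insert('d')): buffer="vvxddxqejvdxvqd" (len 15), cursors c1@5 c2@5 c3@11, authorship 121122...333...
After op 8 (insert('c')): buffer="vvxddccxqejvdcxvqd" (len 18), cursors c1@7 c2@7 c3@14, authorship 12112122...3333...
Authorship (.=original, N=cursor N): 1 2 1 1 2 1 2 2 . . . 3 3 3 3 . . .
Index 0: author = 1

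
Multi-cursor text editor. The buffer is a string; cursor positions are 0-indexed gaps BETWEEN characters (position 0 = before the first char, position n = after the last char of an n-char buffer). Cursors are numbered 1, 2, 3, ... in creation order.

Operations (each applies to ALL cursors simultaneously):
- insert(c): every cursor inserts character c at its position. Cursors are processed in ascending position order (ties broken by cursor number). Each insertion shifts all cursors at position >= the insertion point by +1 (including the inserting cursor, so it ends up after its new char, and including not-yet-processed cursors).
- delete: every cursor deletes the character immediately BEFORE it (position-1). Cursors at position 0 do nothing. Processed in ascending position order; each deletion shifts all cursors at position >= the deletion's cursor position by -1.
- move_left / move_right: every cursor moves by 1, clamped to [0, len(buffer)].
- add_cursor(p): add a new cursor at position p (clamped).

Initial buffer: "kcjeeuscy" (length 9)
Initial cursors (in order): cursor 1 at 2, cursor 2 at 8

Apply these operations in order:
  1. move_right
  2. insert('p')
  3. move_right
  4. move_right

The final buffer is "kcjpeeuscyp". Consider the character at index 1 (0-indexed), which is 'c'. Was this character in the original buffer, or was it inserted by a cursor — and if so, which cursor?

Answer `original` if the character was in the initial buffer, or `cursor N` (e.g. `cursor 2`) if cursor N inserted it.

After op 1 (move_right): buffer="kcjeeuscy" (len 9), cursors c1@3 c2@9, authorship .........
After op 2 (insert('p')): buffer="kcjpeeuscyp" (len 11), cursors c1@4 c2@11, authorship ...1......2
After op 3 (move_right): buffer="kcjpeeuscyp" (len 11), cursors c1@5 c2@11, authorship ...1......2
After op 4 (move_right): buffer="kcjpeeuscyp" (len 11), cursors c1@6 c2@11, authorship ...1......2
Authorship (.=original, N=cursor N): . . . 1 . . . . . . 2
Index 1: author = original

Answer: original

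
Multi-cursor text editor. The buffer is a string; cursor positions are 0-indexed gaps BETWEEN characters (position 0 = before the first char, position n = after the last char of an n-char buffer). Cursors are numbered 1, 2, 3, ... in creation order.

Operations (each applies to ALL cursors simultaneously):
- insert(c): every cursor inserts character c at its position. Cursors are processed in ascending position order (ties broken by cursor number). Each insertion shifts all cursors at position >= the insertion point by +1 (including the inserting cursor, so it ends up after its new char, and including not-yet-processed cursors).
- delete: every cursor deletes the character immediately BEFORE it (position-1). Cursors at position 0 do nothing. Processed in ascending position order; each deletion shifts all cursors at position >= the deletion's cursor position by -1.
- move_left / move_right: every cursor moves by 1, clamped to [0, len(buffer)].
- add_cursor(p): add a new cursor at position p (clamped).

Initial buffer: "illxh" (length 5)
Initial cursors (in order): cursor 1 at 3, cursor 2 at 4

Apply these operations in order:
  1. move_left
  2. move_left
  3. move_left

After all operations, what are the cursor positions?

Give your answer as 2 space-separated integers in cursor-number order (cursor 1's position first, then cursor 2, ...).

Answer: 0 1

Derivation:
After op 1 (move_left): buffer="illxh" (len 5), cursors c1@2 c2@3, authorship .....
After op 2 (move_left): buffer="illxh" (len 5), cursors c1@1 c2@2, authorship .....
After op 3 (move_left): buffer="illxh" (len 5), cursors c1@0 c2@1, authorship .....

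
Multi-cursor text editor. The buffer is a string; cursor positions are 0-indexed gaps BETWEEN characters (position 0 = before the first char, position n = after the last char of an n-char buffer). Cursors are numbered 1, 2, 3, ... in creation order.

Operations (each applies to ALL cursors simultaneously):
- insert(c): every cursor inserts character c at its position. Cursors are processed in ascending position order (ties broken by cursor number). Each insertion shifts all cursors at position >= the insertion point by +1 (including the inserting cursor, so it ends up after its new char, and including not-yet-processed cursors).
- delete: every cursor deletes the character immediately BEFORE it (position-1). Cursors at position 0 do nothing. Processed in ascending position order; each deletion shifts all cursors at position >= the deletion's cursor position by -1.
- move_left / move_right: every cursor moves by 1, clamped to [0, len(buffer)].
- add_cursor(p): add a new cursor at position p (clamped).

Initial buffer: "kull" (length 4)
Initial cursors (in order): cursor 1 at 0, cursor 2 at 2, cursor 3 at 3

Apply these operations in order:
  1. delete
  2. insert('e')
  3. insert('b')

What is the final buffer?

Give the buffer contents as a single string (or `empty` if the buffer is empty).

Answer: ebkeebbl

Derivation:
After op 1 (delete): buffer="kl" (len 2), cursors c1@0 c2@1 c3@1, authorship ..
After op 2 (insert('e')): buffer="ekeel" (len 5), cursors c1@1 c2@4 c3@4, authorship 1.23.
After op 3 (insert('b')): buffer="ebkeebbl" (len 8), cursors c1@2 c2@7 c3@7, authorship 11.2323.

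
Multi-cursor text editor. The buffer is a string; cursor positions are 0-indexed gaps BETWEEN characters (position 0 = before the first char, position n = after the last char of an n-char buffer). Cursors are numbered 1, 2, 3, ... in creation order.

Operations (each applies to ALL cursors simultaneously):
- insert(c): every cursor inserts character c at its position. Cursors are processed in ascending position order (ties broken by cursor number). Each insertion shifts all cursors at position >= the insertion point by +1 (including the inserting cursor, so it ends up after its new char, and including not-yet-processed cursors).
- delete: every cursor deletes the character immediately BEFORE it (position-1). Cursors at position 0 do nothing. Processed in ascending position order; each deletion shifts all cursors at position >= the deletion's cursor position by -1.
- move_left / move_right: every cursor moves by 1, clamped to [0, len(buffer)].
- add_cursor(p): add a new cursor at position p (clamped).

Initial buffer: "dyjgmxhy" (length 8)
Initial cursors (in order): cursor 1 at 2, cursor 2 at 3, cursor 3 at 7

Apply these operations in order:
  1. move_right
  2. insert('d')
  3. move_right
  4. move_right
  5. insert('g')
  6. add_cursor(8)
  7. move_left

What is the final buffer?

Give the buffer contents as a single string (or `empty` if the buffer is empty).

After op 1 (move_right): buffer="dyjgmxhy" (len 8), cursors c1@3 c2@4 c3@8, authorship ........
After op 2 (insert('d')): buffer="dyjdgdmxhyd" (len 11), cursors c1@4 c2@6 c3@11, authorship ...1.2....3
After op 3 (move_right): buffer="dyjdgdmxhyd" (len 11), cursors c1@5 c2@7 c3@11, authorship ...1.2....3
After op 4 (move_right): buffer="dyjdgdmxhyd" (len 11), cursors c1@6 c2@8 c3@11, authorship ...1.2....3
After op 5 (insert('g')): buffer="dyjdgdgmxghydg" (len 14), cursors c1@7 c2@10 c3@14, authorship ...1.21..2..33
After op 6 (add_cursor(8)): buffer="dyjdgdgmxghydg" (len 14), cursors c1@7 c4@8 c2@10 c3@14, authorship ...1.21..2..33
After op 7 (move_left): buffer="dyjdgdgmxghydg" (len 14), cursors c1@6 c4@7 c2@9 c3@13, authorship ...1.21..2..33

Answer: dyjdgdgmxghydg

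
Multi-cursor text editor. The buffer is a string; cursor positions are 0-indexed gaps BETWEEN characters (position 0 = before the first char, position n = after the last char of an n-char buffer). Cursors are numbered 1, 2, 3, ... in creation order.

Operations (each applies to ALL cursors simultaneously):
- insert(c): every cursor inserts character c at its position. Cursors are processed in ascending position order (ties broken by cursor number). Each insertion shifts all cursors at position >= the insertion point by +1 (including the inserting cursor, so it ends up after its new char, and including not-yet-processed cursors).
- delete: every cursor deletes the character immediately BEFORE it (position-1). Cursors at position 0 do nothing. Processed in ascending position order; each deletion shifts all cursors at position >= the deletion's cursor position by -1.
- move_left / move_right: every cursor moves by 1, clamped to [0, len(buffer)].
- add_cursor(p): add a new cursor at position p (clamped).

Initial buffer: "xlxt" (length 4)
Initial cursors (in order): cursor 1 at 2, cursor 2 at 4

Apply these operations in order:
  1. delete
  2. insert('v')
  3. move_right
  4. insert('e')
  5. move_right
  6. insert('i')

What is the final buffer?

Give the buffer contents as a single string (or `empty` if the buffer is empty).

Answer: xvxeviei

Derivation:
After op 1 (delete): buffer="xx" (len 2), cursors c1@1 c2@2, authorship ..
After op 2 (insert('v')): buffer="xvxv" (len 4), cursors c1@2 c2@4, authorship .1.2
After op 3 (move_right): buffer="xvxv" (len 4), cursors c1@3 c2@4, authorship .1.2
After op 4 (insert('e')): buffer="xvxeve" (len 6), cursors c1@4 c2@6, authorship .1.122
After op 5 (move_right): buffer="xvxeve" (len 6), cursors c1@5 c2@6, authorship .1.122
After op 6 (insert('i')): buffer="xvxeviei" (len 8), cursors c1@6 c2@8, authorship .1.12122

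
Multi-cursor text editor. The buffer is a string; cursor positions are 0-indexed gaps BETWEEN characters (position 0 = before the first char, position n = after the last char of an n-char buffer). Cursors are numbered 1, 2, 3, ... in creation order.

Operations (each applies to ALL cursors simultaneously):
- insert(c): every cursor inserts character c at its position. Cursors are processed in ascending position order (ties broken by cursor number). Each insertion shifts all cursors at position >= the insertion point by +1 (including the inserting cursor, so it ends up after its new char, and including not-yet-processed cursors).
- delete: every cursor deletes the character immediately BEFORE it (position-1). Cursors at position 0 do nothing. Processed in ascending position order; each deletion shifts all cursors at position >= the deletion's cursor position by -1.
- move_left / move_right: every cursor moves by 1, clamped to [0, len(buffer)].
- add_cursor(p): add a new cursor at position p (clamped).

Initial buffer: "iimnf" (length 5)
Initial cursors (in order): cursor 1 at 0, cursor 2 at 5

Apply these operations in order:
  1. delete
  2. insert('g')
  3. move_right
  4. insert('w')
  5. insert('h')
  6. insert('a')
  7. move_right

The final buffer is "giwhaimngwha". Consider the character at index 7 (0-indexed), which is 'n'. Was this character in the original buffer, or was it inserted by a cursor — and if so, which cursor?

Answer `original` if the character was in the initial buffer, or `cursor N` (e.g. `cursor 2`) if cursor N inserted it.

After op 1 (delete): buffer="iimn" (len 4), cursors c1@0 c2@4, authorship ....
After op 2 (insert('g')): buffer="giimng" (len 6), cursors c1@1 c2@6, authorship 1....2
After op 3 (move_right): buffer="giimng" (len 6), cursors c1@2 c2@6, authorship 1....2
After op 4 (insert('w')): buffer="giwimngw" (len 8), cursors c1@3 c2@8, authorship 1.1...22
After op 5 (insert('h')): buffer="giwhimngwh" (len 10), cursors c1@4 c2@10, authorship 1.11...222
After op 6 (insert('a')): buffer="giwhaimngwha" (len 12), cursors c1@5 c2@12, authorship 1.111...2222
After op 7 (move_right): buffer="giwhaimngwha" (len 12), cursors c1@6 c2@12, authorship 1.111...2222
Authorship (.=original, N=cursor N): 1 . 1 1 1 . . . 2 2 2 2
Index 7: author = original

Answer: original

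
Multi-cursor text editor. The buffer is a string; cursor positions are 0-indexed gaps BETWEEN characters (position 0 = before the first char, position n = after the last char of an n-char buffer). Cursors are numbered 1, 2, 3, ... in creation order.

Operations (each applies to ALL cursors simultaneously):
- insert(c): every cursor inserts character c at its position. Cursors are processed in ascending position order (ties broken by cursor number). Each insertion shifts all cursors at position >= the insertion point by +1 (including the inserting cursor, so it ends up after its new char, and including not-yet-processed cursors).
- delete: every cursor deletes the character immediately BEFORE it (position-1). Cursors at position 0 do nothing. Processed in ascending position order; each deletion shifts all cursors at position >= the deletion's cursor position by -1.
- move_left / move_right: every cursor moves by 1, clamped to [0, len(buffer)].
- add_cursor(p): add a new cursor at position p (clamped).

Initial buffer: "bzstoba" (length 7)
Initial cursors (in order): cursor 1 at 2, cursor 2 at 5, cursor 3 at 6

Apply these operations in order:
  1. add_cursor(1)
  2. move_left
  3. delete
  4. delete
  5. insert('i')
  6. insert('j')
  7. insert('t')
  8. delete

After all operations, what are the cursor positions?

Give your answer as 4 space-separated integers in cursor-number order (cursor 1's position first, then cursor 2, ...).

Answer: 8 8 8 8

Derivation:
After op 1 (add_cursor(1)): buffer="bzstoba" (len 7), cursors c4@1 c1@2 c2@5 c3@6, authorship .......
After op 2 (move_left): buffer="bzstoba" (len 7), cursors c4@0 c1@1 c2@4 c3@5, authorship .......
After op 3 (delete): buffer="zsba" (len 4), cursors c1@0 c4@0 c2@2 c3@2, authorship ....
After op 4 (delete): buffer="ba" (len 2), cursors c1@0 c2@0 c3@0 c4@0, authorship ..
After op 5 (insert('i')): buffer="iiiiba" (len 6), cursors c1@4 c2@4 c3@4 c4@4, authorship 1234..
After op 6 (insert('j')): buffer="iiiijjjjba" (len 10), cursors c1@8 c2@8 c3@8 c4@8, authorship 12341234..
After op 7 (insert('t')): buffer="iiiijjjjttttba" (len 14), cursors c1@12 c2@12 c3@12 c4@12, authorship 123412341234..
After op 8 (delete): buffer="iiiijjjjba" (len 10), cursors c1@8 c2@8 c3@8 c4@8, authorship 12341234..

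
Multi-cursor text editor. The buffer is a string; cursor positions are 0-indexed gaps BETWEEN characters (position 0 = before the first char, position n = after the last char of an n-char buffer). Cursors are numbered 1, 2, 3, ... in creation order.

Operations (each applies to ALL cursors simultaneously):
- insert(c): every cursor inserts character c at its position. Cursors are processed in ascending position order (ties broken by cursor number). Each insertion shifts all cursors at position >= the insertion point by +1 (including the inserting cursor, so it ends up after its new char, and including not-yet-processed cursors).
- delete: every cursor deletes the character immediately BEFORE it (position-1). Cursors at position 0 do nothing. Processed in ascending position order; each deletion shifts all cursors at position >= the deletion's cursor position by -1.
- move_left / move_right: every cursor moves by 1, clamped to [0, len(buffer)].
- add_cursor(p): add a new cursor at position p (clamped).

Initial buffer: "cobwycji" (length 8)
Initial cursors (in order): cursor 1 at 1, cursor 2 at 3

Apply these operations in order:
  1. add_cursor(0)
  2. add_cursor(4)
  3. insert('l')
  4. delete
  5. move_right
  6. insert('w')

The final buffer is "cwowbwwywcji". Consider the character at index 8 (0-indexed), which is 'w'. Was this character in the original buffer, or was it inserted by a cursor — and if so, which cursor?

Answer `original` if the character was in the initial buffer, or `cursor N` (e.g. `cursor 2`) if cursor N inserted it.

Answer: cursor 4

Derivation:
After op 1 (add_cursor(0)): buffer="cobwycji" (len 8), cursors c3@0 c1@1 c2@3, authorship ........
After op 2 (add_cursor(4)): buffer="cobwycji" (len 8), cursors c3@0 c1@1 c2@3 c4@4, authorship ........
After op 3 (insert('l')): buffer="lcloblwlycji" (len 12), cursors c3@1 c1@3 c2@6 c4@8, authorship 3.1..2.4....
After op 4 (delete): buffer="cobwycji" (len 8), cursors c3@0 c1@1 c2@3 c4@4, authorship ........
After op 5 (move_right): buffer="cobwycji" (len 8), cursors c3@1 c1@2 c2@4 c4@5, authorship ........
After op 6 (insert('w')): buffer="cwowbwwywcji" (len 12), cursors c3@2 c1@4 c2@7 c4@9, authorship .3.1..2.4...
Authorship (.=original, N=cursor N): . 3 . 1 . . 2 . 4 . . .
Index 8: author = 4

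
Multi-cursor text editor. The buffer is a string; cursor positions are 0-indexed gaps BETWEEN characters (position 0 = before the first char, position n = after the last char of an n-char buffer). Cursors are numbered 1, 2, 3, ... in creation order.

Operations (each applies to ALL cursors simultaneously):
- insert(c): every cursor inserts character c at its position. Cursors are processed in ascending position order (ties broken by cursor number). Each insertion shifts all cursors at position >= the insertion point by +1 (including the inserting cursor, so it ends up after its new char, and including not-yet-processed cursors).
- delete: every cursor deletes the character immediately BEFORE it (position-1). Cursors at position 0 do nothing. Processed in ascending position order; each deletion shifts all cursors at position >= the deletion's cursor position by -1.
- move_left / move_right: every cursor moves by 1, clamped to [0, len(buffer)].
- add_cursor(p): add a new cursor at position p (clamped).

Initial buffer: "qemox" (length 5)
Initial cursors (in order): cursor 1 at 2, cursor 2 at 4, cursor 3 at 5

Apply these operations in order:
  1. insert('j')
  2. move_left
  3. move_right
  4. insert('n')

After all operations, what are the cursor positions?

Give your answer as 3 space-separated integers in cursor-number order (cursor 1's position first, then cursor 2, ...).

After op 1 (insert('j')): buffer="qejmojxj" (len 8), cursors c1@3 c2@6 c3@8, authorship ..1..2.3
After op 2 (move_left): buffer="qejmojxj" (len 8), cursors c1@2 c2@5 c3@7, authorship ..1..2.3
After op 3 (move_right): buffer="qejmojxj" (len 8), cursors c1@3 c2@6 c3@8, authorship ..1..2.3
After op 4 (insert('n')): buffer="qejnmojnxjn" (len 11), cursors c1@4 c2@8 c3@11, authorship ..11..22.33

Answer: 4 8 11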